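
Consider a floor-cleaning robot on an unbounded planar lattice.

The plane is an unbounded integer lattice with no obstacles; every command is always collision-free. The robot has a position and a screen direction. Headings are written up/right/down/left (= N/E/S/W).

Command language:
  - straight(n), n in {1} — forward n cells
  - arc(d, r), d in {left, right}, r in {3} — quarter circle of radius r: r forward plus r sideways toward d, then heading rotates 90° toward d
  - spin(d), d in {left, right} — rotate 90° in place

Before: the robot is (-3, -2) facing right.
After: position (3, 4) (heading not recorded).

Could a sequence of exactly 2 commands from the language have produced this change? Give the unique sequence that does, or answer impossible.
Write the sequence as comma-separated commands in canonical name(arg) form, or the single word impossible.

arc(left, 3), arc(right, 3)

key: order matters: swapping arc(left, 3) and arc(right, 3) lands elsewhere
initial: (-3, -2) facing right
[1] after arc(left, 3): (0, 1) facing up
[2] after arc(right, 3): (3, 4) facing right
no other 2-command option fits: unique.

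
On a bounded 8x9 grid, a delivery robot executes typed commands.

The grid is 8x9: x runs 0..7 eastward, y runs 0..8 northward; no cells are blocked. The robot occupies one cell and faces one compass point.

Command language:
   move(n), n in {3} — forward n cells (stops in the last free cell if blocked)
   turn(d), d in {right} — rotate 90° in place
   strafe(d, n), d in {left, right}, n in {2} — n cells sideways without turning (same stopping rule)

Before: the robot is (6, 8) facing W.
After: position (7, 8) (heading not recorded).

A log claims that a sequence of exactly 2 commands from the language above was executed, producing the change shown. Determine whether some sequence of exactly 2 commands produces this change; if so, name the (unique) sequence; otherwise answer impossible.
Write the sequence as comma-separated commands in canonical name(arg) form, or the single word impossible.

key: strafe(right, 2) runs into the grid edge before its full distance
initial: (6, 8) facing W
1. turn(right) → (6, 8) facing N
2. strafe(right, 2) → (7, 8) facing N
no other 2-command option fits: unique.

turn(right), strafe(right, 2)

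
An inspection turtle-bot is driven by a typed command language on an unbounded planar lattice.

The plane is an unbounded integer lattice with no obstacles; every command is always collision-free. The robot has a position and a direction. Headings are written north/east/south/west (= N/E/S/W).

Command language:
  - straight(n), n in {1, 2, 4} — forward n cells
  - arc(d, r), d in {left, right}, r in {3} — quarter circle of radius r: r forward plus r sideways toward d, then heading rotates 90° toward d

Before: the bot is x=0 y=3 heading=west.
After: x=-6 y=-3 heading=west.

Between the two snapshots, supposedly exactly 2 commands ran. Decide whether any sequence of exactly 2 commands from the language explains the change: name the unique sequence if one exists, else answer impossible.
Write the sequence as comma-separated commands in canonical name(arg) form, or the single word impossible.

arc(left, 3), arc(right, 3)

key: order matters: swapping arc(left, 3) and arc(right, 3) lands elsewhere
from: x=0 y=3 heading=west
1. arc(left, 3) → x=-3 y=0 heading=south
2. arc(right, 3) → x=-6 y=-3 heading=west
no rival 2-sequence matches.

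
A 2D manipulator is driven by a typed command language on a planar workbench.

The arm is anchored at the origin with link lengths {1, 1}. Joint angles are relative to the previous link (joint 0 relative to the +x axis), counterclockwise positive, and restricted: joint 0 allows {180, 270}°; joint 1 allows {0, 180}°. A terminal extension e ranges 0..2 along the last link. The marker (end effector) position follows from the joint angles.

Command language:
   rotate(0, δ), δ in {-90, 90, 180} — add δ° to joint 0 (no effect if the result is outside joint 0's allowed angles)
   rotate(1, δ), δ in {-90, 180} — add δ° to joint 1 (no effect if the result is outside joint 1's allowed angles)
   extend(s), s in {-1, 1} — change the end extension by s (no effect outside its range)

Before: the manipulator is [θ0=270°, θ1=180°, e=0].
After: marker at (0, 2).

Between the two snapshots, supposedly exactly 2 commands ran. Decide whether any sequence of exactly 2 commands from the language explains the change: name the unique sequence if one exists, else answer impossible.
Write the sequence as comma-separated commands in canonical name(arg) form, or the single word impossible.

extend(1), extend(1)

initial: [θ0=270°, θ1=180°, e=0]
[1] after extend(1): [θ0=270°, θ1=180°, e=1]
[2] after extend(1): [θ0=270°, θ1=180°, e=2]
no rival 2-sequence matches.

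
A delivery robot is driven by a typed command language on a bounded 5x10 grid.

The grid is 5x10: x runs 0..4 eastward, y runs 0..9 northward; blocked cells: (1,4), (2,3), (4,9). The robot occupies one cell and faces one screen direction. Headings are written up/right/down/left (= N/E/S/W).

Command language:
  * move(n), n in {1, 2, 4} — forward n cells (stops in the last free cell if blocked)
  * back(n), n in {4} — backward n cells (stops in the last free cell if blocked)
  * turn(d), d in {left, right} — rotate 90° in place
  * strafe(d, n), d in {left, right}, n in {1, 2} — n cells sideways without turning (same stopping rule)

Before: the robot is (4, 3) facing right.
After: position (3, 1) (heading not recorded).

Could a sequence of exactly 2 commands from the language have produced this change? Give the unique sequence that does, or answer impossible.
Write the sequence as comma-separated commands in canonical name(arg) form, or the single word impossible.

back(4), strafe(right, 2)

key: back(4) is stopped early by the blocked cell at (2,3)
from: (4, 3) facing right
[1] after back(4): (3, 3) facing right
[2] after strafe(right, 2): (3, 1) facing right
no other 2-command option fits: unique.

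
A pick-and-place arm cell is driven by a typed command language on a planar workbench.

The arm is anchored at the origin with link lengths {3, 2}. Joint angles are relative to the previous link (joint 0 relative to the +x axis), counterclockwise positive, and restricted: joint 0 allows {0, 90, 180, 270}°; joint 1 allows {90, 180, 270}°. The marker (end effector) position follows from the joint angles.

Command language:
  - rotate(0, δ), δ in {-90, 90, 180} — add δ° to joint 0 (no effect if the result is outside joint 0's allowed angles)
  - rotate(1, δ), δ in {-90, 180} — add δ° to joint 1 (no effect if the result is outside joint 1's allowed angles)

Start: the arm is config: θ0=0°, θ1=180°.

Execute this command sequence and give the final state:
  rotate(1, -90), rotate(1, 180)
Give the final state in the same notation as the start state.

config: θ0=0°, θ1=270°

start: config: θ0=0°, θ1=180°
1. rotate(1, -90) → config: θ0=0°, θ1=90°
2. rotate(1, 180) → config: θ0=0°, θ1=270°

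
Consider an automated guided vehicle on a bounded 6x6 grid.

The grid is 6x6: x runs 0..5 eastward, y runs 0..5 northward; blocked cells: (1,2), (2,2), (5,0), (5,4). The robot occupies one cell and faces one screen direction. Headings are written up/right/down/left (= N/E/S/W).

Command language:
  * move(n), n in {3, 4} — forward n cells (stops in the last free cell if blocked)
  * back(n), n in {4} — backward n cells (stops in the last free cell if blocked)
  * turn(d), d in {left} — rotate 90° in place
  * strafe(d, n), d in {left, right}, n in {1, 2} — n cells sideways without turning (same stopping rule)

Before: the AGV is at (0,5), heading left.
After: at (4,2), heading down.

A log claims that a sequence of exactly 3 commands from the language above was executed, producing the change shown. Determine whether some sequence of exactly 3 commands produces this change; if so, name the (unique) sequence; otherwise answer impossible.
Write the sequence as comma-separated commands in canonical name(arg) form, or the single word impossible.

back(4), turn(left), move(3)

key: running move(3) before back(4) would end elsewhere — order is forced
from: at (0,5), heading left
1. back(4) → at (4,5), heading left
2. turn(left) → at (4,5), heading down
3. move(3) → at (4,2), heading down
no other 3-command option fits: unique.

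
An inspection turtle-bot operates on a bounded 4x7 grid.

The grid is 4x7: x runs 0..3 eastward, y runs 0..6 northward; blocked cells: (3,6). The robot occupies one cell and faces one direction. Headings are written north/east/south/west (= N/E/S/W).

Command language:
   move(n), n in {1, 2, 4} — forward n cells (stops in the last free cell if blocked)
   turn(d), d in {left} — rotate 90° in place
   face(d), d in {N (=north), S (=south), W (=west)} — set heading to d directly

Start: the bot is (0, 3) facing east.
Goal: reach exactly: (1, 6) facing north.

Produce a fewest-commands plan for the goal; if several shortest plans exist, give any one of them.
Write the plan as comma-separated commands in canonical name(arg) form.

move(1), face(N), move(4)

begin: (0, 3) facing east
[1] after move(1): (1, 3) facing east
[2] after face(N): (1, 3) facing north
[3] after move(4): (1, 6) facing north
minimal: 3 command(s), checked below 3.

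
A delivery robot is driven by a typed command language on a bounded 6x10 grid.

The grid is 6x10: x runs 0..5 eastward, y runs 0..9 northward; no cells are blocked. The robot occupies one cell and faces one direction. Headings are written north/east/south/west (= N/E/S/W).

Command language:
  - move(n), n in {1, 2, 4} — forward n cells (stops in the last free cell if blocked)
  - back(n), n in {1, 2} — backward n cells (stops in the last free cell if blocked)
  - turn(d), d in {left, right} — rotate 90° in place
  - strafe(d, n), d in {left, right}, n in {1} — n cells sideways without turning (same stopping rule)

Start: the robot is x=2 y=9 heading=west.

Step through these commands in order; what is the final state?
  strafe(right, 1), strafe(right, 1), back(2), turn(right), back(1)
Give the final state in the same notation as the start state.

t0: x=2 y=9 heading=west
t=1 strafe(right, 1) ⇒ x=2 y=9 heading=west
t=2 strafe(right, 1) ⇒ x=2 y=9 heading=west
t=3 back(2) ⇒ x=4 y=9 heading=west
t=4 turn(right) ⇒ x=4 y=9 heading=north
t=5 back(1) ⇒ x=4 y=8 heading=north

x=4 y=8 heading=north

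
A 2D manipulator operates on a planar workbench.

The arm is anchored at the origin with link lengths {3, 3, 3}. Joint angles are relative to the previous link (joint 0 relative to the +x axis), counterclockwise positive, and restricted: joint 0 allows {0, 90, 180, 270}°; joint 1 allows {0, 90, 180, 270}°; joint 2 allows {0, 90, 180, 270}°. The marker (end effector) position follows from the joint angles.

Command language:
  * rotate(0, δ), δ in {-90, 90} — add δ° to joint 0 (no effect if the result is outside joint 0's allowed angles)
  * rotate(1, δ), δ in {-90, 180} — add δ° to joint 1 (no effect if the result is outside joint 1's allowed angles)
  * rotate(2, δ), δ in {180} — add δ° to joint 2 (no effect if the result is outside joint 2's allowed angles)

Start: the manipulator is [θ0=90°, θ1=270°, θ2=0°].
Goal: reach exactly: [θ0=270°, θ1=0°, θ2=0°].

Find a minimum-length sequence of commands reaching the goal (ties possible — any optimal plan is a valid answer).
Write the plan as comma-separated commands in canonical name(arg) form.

rotate(0, -90), rotate(0, -90), rotate(1, 180), rotate(1, -90)

t0: [θ0=90°, θ1=270°, θ2=0°]
step 1 (rotate(0, -90)): [θ0=0°, θ1=270°, θ2=0°]
step 2 (rotate(0, -90)): [θ0=270°, θ1=270°, θ2=0°]
step 3 (rotate(1, 180)): [θ0=270°, θ1=90°, θ2=0°]
step 4 (rotate(1, -90)): [θ0=270°, θ1=0°, θ2=0°]
shorter routes all fall short; 4 is best.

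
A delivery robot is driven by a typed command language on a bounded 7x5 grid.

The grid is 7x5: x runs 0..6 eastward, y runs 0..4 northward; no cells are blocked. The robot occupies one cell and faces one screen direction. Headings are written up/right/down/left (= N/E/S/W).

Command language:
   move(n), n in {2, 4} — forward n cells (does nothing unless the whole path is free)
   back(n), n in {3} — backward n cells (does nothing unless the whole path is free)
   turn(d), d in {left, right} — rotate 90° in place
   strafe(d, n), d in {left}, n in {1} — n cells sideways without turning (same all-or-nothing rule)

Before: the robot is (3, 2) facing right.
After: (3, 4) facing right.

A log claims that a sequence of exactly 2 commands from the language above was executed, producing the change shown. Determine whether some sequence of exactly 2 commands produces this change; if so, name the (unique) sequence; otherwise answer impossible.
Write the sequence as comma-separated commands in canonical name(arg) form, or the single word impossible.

key: heading stays E — no command in the sequence turns
from: (3, 2) facing right
1. strafe(left, 1) → (3, 3) facing right
2. strafe(left, 1) → (3, 4) facing right
all 36 alternatives checked — unique.

strafe(left, 1), strafe(left, 1)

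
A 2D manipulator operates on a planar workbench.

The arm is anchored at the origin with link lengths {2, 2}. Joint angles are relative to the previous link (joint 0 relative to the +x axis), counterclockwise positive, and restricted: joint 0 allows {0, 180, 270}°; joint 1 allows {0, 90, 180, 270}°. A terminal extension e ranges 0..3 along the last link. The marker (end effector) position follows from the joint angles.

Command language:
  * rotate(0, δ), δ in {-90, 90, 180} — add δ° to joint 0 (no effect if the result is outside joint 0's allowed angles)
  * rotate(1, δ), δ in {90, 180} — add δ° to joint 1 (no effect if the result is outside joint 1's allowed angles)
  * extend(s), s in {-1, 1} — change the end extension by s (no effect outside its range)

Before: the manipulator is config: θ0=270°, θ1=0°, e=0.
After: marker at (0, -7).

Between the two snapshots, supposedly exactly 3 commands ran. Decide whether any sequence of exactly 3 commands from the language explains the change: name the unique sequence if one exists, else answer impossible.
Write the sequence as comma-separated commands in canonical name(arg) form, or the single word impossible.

t0: config: θ0=270°, θ1=0°, e=0
1. extend(1) → config: θ0=270°, θ1=0°, e=1
2. extend(1) → config: θ0=270°, θ1=0°, e=2
3. extend(1) → config: θ0=270°, θ1=0°, e=3
no rival 3-sequence matches.

extend(1), extend(1), extend(1)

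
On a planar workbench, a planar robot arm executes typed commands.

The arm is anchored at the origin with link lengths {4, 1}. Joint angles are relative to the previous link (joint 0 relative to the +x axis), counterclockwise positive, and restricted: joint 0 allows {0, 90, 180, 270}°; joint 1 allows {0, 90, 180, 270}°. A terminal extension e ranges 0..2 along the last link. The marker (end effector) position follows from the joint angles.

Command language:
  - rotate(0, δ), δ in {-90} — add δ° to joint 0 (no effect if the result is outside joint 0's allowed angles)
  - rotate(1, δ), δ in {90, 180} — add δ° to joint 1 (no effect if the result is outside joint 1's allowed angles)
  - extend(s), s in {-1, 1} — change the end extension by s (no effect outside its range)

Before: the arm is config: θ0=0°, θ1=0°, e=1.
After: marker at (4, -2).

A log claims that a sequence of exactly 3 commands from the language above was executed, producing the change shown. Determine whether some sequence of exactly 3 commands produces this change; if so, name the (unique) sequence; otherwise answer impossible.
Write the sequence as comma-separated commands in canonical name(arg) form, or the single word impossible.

t0: config: θ0=0°, θ1=0°, e=1
[1] after rotate(1, 90): config: θ0=0°, θ1=90°, e=1
[2] after rotate(1, 90): config: θ0=0°, θ1=180°, e=1
[3] after rotate(1, 90): config: θ0=0°, θ1=270°, e=1
uniquely the one of 125 3-step routes that fits.

rotate(1, 90), rotate(1, 90), rotate(1, 90)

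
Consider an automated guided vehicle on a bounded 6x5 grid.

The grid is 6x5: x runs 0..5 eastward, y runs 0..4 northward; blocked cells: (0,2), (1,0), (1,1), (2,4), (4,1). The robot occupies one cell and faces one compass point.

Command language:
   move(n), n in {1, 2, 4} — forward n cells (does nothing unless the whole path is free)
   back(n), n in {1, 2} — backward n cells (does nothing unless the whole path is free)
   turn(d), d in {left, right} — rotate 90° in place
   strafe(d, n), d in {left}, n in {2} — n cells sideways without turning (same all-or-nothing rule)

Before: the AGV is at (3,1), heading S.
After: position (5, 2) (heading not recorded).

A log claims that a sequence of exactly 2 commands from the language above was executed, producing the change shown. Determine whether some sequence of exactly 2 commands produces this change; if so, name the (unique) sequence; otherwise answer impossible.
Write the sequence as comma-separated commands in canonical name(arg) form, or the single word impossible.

back(1), strafe(left, 2)

key: order matters: swapping back(1) and strafe(left, 2) lands elsewhere
begin: at (3,1), heading S
step 1 (back(1)): at (3,2), heading S
step 2 (strafe(left, 2)): at (5,2), heading S
no other 2-command option fits: unique.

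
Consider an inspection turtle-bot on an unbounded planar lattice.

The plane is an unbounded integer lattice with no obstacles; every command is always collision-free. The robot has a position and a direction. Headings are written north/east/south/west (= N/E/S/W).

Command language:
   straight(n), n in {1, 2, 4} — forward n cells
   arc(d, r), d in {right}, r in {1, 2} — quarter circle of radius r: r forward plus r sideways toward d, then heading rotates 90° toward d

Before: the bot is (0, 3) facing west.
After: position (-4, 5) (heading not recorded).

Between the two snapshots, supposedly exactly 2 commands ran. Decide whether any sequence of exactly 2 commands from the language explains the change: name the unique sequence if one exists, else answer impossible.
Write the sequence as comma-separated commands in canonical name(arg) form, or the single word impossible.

key: order matters: swapping straight(2) and arc(right, 2) lands elsewhere
initial: (0, 3) facing west
t=1 straight(2) ⇒ (-2, 3) facing west
t=2 arc(right, 2) ⇒ (-4, 5) facing north
all 25 alternatives checked — unique.

straight(2), arc(right, 2)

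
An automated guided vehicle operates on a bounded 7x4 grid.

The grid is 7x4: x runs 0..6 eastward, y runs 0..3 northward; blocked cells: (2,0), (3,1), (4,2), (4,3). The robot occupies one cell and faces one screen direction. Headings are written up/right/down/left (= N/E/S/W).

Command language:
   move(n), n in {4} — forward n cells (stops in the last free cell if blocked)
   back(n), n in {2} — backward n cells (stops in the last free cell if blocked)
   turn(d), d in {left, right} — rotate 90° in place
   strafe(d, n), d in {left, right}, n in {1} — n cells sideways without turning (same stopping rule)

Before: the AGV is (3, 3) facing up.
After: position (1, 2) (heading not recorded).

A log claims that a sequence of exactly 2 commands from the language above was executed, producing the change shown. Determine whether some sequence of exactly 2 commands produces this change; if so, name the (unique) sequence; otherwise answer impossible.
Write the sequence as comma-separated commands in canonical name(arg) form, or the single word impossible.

all 36 sequences checked — none match.

impossible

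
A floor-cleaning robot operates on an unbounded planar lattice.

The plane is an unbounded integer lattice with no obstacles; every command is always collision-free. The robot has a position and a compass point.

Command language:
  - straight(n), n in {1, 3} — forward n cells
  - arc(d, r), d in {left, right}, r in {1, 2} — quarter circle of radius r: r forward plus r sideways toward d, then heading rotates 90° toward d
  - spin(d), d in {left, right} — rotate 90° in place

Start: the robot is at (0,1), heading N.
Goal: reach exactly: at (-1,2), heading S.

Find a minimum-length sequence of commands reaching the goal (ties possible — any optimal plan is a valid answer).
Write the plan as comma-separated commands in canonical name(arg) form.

arc(left, 1), spin(left)

initial: at (0,1), heading N
[1] after arc(left, 1): at (-1,2), heading W
[2] after spin(left): at (-1,2), heading S
shorter routes all fall short; 2 is best.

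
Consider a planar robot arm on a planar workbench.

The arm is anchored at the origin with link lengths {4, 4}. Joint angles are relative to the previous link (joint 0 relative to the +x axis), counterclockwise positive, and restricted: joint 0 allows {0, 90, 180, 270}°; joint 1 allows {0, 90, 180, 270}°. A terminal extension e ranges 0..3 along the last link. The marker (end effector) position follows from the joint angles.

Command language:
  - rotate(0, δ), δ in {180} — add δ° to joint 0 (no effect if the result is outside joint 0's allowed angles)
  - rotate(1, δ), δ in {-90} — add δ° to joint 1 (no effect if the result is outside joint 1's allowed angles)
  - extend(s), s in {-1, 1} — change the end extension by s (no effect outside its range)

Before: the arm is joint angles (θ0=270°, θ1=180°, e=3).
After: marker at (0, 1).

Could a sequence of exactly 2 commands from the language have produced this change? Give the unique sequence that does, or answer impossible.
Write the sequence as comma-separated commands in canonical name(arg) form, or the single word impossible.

from: joint angles (θ0=270°, θ1=180°, e=3)
t=1 extend(-1) ⇒ joint angles (θ0=270°, θ1=180°, e=2)
t=2 extend(-1) ⇒ joint angles (θ0=270°, θ1=180°, e=1)
all 16 alternatives checked — unique.

extend(-1), extend(-1)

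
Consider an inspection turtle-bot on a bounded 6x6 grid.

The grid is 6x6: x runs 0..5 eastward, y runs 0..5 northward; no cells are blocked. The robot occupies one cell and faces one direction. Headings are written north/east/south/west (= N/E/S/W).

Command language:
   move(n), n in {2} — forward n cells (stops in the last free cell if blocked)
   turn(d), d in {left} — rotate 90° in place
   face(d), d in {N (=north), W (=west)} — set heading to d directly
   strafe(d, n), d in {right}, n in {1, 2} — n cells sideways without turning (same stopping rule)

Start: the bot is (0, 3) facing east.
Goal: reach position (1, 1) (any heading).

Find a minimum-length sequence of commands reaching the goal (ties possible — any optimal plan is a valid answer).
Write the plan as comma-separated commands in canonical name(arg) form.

strafe(right, 2), turn(left), strafe(right, 1)

begin: (0, 3) facing east
[1] after strafe(right, 2): (0, 1) facing east
[2] after turn(left): (0, 1) facing north
[3] after strafe(right, 1): (1, 1) facing north
shorter routes all fall short; 3 is best.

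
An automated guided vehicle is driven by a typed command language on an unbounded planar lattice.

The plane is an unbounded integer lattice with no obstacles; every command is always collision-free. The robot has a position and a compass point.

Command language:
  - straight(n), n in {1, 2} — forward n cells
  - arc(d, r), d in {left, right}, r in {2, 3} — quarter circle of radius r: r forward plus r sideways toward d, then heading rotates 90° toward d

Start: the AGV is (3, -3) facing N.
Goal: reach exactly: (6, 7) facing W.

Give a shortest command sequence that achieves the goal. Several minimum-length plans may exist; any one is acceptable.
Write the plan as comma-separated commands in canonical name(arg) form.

start: (3, -3) facing N
step 1 (arc(right, 3)): (6, 0) facing E
step 2 (arc(left, 3)): (9, 3) facing N
step 3 (straight(1)): (9, 4) facing N
step 4 (arc(left, 3)): (6, 7) facing W
no 3-step plan works, so 4 is optimal.

arc(right, 3), arc(left, 3), straight(1), arc(left, 3)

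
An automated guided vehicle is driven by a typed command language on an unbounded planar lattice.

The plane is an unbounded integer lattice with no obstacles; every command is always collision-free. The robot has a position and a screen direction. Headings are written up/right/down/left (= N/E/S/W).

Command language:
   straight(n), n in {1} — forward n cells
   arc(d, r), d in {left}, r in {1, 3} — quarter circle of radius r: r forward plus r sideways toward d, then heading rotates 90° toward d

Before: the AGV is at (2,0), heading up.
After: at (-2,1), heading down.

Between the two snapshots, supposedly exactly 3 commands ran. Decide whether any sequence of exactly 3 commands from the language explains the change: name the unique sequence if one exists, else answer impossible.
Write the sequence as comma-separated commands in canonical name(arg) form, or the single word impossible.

arc(left, 3), arc(left, 1), straight(1)

key: cell and facing (now S) both changed — the 3 commands mix motion and turning
from: at (2,0), heading up
t=1 arc(left, 3) ⇒ at (-1,3), heading left
t=2 arc(left, 1) ⇒ at (-2,2), heading down
t=3 straight(1) ⇒ at (-2,1), heading down
all 27 alternatives checked — unique.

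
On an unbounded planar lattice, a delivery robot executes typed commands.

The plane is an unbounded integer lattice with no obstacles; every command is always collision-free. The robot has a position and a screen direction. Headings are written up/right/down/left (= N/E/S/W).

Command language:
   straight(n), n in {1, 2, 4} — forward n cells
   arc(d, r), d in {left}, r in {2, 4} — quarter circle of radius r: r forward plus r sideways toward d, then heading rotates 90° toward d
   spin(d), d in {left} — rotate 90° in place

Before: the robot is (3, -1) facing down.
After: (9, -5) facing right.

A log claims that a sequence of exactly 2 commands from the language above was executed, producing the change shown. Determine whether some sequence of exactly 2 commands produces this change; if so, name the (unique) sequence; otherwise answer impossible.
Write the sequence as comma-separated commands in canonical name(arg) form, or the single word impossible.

key: running straight(2) before arc(left, 4) would end elsewhere — order is forced
start: (3, -1) facing down
[1] after arc(left, 4): (7, -5) facing right
[2] after straight(2): (9, -5) facing right
no rival 2-sequence matches.

arc(left, 4), straight(2)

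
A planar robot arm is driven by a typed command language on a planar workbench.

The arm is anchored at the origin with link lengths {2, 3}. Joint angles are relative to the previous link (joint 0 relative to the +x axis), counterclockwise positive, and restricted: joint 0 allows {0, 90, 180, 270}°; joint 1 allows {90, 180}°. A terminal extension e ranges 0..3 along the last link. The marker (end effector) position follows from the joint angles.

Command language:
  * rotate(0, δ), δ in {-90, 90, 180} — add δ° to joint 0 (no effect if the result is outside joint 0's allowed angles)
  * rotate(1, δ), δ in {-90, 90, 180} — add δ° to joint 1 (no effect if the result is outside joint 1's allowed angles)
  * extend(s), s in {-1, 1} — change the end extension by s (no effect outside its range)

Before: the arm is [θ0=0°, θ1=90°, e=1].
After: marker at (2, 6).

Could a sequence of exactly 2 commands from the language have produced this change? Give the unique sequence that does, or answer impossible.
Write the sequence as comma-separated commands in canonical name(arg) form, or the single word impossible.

t0: [θ0=0°, θ1=90°, e=1]
step 1 (extend(1)): [θ0=0°, θ1=90°, e=2]
step 2 (extend(1)): [θ0=0°, θ1=90°, e=3]
no other 2-command option fits: unique.

extend(1), extend(1)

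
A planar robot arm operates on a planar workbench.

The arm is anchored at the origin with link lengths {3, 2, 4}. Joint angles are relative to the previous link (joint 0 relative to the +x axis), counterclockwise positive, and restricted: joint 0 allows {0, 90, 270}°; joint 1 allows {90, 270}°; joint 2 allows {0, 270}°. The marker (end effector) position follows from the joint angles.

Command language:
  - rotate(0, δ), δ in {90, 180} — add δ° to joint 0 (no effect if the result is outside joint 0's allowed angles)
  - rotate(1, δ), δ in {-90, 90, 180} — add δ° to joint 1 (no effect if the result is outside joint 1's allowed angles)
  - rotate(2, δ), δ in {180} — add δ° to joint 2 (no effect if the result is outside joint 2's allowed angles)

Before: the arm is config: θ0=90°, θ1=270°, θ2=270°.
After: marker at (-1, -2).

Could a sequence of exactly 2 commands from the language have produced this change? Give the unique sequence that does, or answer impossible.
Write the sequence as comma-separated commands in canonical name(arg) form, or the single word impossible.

key: running rotate(0, 90) before rotate(0, 180) would end elsewhere — order is forced
start: config: θ0=90°, θ1=270°, θ2=270°
1. rotate(0, 180) → config: θ0=270°, θ1=270°, θ2=270°
2. rotate(0, 90) → config: θ0=0°, θ1=270°, θ2=270°
uniquely the one of 36 2-step routes that fits.

rotate(0, 180), rotate(0, 90)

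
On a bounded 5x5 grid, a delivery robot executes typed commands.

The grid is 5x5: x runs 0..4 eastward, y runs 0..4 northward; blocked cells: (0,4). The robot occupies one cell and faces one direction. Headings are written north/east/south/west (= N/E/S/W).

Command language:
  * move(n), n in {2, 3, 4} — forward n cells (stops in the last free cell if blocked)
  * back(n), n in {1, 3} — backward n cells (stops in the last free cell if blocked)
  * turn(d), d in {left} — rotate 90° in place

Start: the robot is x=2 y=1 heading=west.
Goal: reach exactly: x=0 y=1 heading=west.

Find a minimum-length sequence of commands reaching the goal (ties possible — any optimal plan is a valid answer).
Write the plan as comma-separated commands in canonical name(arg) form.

move(3)

initial: x=2 y=1 heading=west
step 1 (move(3)): x=0 y=1 heading=west
no 0-step plan works, so 1 is optimal.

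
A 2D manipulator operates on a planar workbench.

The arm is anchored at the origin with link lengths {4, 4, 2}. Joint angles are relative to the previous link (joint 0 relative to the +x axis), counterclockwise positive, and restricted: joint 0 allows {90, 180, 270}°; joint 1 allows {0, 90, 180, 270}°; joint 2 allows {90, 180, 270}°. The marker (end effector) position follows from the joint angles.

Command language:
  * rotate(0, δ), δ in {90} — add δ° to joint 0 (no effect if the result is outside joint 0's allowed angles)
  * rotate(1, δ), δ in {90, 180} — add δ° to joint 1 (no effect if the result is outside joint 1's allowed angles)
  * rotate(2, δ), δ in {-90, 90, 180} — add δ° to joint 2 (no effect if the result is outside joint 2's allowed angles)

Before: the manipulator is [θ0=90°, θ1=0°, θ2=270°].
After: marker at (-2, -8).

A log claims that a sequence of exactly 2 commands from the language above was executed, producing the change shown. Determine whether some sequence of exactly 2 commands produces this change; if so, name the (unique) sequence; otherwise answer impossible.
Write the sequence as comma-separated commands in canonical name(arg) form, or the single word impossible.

rotate(0, 90), rotate(0, 90)

from: [θ0=90°, θ1=0°, θ2=270°]
step 1 (rotate(0, 90)): [θ0=180°, θ1=0°, θ2=270°]
step 2 (rotate(0, 90)): [θ0=270°, θ1=0°, θ2=270°]
no rival 2-sequence matches.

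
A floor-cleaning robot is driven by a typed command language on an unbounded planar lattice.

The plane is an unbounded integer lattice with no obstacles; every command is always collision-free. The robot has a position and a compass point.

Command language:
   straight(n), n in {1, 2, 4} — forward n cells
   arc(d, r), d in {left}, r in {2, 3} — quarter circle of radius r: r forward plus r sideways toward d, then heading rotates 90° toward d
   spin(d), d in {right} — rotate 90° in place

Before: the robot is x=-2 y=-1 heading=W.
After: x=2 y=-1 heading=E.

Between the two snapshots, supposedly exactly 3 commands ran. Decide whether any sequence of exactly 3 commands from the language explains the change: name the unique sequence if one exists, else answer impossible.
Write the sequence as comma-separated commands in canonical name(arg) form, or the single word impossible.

key: running straight(4) before spin(right) would end elsewhere — order is forced
start: x=-2 y=-1 heading=W
step 1 (spin(right)): x=-2 y=-1 heading=N
step 2 (spin(right)): x=-2 y=-1 heading=E
step 3 (straight(4)): x=2 y=-1 heading=E
no rival 3-sequence matches.

spin(right), spin(right), straight(4)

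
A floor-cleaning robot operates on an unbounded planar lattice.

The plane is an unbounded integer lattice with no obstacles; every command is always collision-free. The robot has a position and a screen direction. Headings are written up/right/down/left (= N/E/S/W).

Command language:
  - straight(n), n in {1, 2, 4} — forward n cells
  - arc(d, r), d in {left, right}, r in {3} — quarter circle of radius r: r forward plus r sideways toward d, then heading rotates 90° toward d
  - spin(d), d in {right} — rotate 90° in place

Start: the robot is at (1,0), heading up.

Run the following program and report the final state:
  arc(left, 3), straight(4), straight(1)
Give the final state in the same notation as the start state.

at (-7,3), heading left

t0: at (1,0), heading up
[1] after arc(left, 3): at (-2,3), heading left
[2] after straight(4): at (-6,3), heading left
[3] after straight(1): at (-7,3), heading left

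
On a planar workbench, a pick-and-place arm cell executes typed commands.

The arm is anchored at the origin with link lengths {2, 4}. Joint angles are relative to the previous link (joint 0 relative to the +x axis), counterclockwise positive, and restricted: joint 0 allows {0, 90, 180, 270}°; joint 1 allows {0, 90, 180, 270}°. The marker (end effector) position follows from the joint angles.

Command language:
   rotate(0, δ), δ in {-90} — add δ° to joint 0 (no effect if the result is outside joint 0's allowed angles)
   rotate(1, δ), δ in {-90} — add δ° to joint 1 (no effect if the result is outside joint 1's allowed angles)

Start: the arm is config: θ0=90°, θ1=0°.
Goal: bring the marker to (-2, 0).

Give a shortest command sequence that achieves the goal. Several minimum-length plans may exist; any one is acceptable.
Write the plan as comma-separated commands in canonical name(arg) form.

rotate(1, -90), rotate(1, -90), rotate(0, -90)

from: config: θ0=90°, θ1=0°
t=1 rotate(1, -90) ⇒ config: θ0=90°, θ1=270°
t=2 rotate(1, -90) ⇒ config: θ0=90°, θ1=180°
t=3 rotate(0, -90) ⇒ config: θ0=0°, θ1=180°
shorter routes all fall short; 3 is best.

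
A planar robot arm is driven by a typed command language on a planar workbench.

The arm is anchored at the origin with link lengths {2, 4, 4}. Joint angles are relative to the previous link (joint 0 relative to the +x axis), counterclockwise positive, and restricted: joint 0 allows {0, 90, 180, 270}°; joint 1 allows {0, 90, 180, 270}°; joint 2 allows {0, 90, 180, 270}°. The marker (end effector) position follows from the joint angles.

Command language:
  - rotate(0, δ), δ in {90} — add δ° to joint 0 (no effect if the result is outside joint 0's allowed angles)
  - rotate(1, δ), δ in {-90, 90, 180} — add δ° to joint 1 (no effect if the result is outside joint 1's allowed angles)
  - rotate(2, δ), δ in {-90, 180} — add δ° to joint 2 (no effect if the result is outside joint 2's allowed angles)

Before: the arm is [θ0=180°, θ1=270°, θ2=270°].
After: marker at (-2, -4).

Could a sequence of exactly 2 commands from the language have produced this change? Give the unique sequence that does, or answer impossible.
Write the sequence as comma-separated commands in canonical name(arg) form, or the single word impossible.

begin: [θ0=180°, θ1=270°, θ2=270°]
t=1 rotate(0, 90) ⇒ [θ0=270°, θ1=270°, θ2=270°]
t=2 rotate(0, 90) ⇒ [θ0=0°, θ1=270°, θ2=270°]
no other 2-command option fits: unique.

rotate(0, 90), rotate(0, 90)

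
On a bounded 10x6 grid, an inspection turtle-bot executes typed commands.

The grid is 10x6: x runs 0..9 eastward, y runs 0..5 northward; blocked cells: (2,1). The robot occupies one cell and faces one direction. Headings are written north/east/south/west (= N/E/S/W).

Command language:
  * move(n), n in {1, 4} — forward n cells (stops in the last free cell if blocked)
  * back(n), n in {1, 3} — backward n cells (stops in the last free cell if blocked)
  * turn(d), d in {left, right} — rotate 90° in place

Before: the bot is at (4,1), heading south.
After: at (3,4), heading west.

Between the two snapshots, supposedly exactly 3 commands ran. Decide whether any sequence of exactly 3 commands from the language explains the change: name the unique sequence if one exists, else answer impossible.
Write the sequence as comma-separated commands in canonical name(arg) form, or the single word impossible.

key: order matters: swapping back(3) and move(1) lands elsewhere
initial: at (4,1), heading south
step 1 (back(3)): at (4,4), heading south
step 2 (turn(right)): at (4,4), heading west
step 3 (move(1)): at (3,4), heading west
no rival 3-sequence matches.

back(3), turn(right), move(1)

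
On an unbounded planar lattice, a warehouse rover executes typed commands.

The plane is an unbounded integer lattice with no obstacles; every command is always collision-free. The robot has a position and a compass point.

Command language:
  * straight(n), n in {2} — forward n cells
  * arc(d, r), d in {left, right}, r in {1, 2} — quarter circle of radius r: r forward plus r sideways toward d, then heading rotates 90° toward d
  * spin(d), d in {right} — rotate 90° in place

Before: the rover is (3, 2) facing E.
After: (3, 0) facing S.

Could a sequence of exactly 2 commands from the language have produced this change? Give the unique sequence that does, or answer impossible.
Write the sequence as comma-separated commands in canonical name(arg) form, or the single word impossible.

key: running straight(2) before spin(right) would end elsewhere — order is forced
start: (3, 2) facing E
step 1 (spin(right)): (3, 2) facing S
step 2 (straight(2)): (3, 0) facing S
no other 2-command option fits: unique.

spin(right), straight(2)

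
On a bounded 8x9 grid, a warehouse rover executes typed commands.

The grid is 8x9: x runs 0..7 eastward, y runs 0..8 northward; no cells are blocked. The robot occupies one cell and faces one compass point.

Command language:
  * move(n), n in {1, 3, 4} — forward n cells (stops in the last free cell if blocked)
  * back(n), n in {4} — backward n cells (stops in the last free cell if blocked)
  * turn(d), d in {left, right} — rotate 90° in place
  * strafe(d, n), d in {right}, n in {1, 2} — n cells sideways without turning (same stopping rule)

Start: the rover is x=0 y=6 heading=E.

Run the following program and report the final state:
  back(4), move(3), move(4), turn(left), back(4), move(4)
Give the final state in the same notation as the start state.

from: x=0 y=6 heading=E
step 1 (back(4)): x=0 y=6 heading=E
step 2 (move(3)): x=3 y=6 heading=E
step 3 (move(4)): x=7 y=6 heading=E
step 4 (turn(left)): x=7 y=6 heading=N
step 5 (back(4)): x=7 y=2 heading=N
step 6 (move(4)): x=7 y=6 heading=N

x=7 y=6 heading=N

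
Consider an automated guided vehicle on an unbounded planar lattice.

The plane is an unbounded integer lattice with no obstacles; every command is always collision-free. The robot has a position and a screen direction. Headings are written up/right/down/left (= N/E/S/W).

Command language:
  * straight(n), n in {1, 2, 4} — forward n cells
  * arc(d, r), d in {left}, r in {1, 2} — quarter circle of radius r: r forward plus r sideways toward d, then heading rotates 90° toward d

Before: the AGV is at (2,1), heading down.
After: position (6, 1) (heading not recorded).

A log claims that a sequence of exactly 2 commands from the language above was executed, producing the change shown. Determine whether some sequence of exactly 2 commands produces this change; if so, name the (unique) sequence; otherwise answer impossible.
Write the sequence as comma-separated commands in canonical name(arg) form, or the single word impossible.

arc(left, 2), arc(left, 2)

from: at (2,1), heading down
step 1 (arc(left, 2)): at (4,-1), heading right
step 2 (arc(left, 2)): at (6,1), heading up
no rival 2-sequence matches.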